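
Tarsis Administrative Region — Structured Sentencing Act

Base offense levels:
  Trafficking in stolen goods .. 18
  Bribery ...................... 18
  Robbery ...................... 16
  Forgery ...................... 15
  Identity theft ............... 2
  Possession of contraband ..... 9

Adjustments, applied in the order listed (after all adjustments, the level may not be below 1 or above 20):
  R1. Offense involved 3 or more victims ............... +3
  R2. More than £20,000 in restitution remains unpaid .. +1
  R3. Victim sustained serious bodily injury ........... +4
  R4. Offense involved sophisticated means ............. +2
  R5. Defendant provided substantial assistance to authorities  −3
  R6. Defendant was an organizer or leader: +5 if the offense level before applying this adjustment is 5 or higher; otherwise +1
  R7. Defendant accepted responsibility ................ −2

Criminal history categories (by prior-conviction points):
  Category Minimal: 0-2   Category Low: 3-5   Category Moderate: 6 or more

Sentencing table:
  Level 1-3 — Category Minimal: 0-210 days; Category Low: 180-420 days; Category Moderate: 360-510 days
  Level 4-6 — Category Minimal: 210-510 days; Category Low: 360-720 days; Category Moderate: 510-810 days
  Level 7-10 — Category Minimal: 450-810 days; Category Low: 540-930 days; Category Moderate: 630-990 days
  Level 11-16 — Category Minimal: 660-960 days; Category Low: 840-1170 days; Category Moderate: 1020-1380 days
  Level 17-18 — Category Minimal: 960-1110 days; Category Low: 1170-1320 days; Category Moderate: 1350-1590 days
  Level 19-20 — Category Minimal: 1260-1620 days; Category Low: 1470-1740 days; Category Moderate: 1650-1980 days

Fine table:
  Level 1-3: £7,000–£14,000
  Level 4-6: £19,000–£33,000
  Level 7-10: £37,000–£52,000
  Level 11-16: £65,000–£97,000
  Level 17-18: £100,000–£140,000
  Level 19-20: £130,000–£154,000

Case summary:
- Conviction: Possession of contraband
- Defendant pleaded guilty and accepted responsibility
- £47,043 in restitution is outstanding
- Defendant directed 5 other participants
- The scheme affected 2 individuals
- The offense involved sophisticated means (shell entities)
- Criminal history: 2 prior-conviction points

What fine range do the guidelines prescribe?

Base offense level for possession of contraband: 9.
R2 applies: 9 + 1 = 10.
R4 applies: 10 + 2 = 12.
R5 does not apply.
R6 applies (level before this adjustment is 12 ≥ 5, so +5): 12 + 5 = 17.
R7 applies: 17 − 2 = 15.
Final offense level: 15.
Level 15 falls in the 11-16 band.
Fine table: Level 11-16 → £65,000–£97,000.

£65,000–£97,000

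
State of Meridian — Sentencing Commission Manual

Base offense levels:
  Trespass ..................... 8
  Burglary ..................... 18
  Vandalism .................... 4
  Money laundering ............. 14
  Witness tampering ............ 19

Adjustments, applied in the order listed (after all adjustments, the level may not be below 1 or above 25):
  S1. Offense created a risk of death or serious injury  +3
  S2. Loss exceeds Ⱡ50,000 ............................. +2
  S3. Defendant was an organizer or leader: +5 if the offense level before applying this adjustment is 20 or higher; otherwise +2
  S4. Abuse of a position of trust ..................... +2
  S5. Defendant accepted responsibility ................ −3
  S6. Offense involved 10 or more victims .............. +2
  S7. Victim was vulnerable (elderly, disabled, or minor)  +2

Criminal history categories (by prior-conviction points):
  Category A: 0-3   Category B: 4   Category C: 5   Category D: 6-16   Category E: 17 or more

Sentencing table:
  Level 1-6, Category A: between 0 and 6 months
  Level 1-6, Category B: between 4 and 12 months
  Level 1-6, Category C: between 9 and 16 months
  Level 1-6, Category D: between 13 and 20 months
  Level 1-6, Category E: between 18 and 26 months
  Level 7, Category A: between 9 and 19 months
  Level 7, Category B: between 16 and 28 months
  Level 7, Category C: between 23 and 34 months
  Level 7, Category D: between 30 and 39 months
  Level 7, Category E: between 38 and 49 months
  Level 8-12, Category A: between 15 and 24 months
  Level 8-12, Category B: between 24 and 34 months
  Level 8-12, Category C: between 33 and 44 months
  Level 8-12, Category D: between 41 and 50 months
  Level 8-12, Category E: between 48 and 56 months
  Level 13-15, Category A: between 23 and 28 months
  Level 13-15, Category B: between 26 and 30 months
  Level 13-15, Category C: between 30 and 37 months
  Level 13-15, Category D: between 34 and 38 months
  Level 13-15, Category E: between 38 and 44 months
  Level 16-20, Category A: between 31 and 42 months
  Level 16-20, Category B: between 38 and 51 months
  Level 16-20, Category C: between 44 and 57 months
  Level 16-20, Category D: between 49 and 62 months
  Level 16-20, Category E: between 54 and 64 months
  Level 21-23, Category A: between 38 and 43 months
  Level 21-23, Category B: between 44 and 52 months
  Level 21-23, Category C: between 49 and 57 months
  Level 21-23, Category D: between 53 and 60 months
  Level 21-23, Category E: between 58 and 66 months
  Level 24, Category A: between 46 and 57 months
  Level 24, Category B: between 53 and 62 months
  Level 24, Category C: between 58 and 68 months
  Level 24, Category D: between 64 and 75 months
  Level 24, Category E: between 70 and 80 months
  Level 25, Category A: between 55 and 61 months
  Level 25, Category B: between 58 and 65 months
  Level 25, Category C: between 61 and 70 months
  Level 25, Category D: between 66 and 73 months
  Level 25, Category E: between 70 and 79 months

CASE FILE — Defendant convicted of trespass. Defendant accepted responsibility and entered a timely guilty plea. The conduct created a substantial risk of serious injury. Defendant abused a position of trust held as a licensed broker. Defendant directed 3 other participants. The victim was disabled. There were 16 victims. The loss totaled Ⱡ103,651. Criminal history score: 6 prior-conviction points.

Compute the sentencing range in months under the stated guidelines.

Base offense level for trespass: 8.
S1 applies: 8 + 3 = 11.
S2 applies: 11 + 2 = 13.
S3 applies (level before this adjustment is 13 < 20, so +2): 13 + 2 = 15.
S4 applies: 15 + 2 = 17.
S5 applies: 17 − 3 = 14.
S6 applies: 14 + 2 = 16.
S7 applies: 16 + 2 = 18.
Final offense level: 18.
Criminal history: 6 prior points → Category D (6-16).
Level 18 falls in the 16-20 band.
Grid: Level 16-20 × Category D = 49-62 months.

49-62 months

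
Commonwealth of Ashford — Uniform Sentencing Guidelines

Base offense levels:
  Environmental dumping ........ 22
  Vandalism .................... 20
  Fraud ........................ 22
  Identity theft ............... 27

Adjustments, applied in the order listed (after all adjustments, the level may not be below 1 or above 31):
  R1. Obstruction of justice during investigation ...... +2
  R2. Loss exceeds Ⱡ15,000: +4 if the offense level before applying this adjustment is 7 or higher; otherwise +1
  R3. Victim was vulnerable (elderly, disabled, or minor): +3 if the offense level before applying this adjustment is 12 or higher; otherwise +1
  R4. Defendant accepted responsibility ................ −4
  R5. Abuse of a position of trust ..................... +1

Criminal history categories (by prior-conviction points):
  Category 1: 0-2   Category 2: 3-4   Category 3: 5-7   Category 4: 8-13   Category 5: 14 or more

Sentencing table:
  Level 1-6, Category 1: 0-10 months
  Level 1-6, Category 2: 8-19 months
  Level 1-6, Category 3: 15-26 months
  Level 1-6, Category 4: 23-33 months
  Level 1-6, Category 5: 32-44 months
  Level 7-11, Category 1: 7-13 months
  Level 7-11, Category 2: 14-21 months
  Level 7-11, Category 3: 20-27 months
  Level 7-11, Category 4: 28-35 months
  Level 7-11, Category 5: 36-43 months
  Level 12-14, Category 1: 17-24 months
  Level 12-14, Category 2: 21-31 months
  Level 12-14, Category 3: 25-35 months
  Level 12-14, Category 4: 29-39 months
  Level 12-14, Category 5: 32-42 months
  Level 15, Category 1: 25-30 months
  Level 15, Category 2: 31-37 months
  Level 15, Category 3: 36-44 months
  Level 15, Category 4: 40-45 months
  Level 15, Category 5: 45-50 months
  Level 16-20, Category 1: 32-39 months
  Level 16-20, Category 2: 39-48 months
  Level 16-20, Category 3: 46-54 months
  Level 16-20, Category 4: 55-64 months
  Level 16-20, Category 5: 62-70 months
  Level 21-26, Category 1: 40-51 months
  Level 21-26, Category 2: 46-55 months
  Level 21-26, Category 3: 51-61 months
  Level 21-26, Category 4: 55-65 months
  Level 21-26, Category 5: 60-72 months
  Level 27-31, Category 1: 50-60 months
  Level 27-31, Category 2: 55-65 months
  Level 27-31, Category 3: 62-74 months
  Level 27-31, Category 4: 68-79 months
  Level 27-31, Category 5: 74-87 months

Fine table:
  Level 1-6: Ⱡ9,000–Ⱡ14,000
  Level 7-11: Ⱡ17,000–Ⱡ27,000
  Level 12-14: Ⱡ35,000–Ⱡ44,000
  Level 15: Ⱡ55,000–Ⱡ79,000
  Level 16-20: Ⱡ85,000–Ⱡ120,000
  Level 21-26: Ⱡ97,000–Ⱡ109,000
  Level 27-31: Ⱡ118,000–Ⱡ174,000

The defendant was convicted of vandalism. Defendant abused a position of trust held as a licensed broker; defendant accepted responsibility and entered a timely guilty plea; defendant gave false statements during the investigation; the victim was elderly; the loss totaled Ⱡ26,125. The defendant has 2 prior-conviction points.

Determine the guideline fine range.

Ⱡ97,000–Ⱡ109,000

Base offense level for vandalism: 20.
R1 applies: 20 + 2 = 22.
R2 applies (level before this adjustment is 22 ≥ 7, so +4): 22 + 4 = 26.
R3 applies (level before this adjustment is 26 ≥ 12, so +3): 26 + 3 = 29.
R4 applies: 29 − 4 = 25.
R5 applies: 25 + 1 = 26.
Final offense level: 26.
Level 26 falls in the 21-26 band.
Fine table: Level 21-26 → Ⱡ97,000–Ⱡ109,000.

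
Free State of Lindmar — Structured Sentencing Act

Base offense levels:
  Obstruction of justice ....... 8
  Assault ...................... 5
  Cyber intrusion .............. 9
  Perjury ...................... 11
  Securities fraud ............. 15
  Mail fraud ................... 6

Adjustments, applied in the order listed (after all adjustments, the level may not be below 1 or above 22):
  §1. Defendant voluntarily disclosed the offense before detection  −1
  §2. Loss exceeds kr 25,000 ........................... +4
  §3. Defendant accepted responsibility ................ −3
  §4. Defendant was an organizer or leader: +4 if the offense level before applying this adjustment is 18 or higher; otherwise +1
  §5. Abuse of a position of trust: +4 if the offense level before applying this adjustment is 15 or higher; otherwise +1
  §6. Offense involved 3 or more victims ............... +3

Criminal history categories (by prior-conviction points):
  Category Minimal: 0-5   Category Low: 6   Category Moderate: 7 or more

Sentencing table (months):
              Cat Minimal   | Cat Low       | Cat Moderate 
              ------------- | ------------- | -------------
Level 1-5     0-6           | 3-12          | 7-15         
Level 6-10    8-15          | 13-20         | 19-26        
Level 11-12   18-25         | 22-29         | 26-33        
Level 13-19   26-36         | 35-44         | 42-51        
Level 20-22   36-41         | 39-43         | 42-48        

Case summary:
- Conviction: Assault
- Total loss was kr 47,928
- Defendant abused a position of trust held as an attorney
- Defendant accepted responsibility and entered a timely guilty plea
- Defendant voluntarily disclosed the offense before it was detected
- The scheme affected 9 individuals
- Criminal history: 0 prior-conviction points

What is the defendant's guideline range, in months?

8-15 months

Base offense level for assault: 5.
§1 applies: 5 − 1 = 4.
§2 applies: 4 + 4 = 8.
§3 applies: 8 − 3 = 5.
§5 applies (level before this adjustment is 5 < 15, so +1): 5 + 1 = 6.
§6 applies: 6 + 3 = 9.
Final offense level: 9.
Criminal history: 0 prior points → Category Minimal (0-5).
Level 9 falls in the 6-10 band.
Grid: Level 6-10 × Category Minimal = 8-15 months.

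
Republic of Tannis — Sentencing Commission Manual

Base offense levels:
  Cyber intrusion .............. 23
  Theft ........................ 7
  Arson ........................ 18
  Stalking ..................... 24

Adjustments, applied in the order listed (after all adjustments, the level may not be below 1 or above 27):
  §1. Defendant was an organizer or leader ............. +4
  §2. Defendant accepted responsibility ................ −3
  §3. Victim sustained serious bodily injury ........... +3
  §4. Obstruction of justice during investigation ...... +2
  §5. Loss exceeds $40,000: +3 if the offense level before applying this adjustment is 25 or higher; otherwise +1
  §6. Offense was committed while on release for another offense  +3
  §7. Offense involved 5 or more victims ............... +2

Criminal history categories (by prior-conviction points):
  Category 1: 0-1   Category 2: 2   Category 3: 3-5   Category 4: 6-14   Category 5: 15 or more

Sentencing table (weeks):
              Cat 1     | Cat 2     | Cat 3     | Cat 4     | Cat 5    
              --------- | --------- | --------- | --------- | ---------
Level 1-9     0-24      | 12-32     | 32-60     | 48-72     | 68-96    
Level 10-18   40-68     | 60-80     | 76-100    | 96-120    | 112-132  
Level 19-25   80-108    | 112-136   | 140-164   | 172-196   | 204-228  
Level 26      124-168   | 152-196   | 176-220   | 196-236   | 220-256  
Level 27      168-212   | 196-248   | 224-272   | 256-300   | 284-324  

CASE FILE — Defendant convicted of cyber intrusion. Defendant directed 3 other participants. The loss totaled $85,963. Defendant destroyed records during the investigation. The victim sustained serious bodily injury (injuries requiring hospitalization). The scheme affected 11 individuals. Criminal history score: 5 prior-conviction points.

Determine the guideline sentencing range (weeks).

224-272 weeks

Base offense level for cyber intrusion: 23.
§1 applies: 23 + 4 = 27.
§3 applies: 27 + 3 = 30.
§4 applies: 30 + 2 = 32.
§5 applies (level before this adjustment is 32 ≥ 25, so +3): 32 + 3 = 35.
§6 does not apply.
§7 applies: 35 + 2 = 37.
Level 37 exceeds the maximum of 27; capped at 27.
Final offense level: 27.
Criminal history: 5 prior points → Category 3 (3-5).
Level 27 falls in the 27 band.
Grid: Level 27 × Category 3 = 224-272 weeks.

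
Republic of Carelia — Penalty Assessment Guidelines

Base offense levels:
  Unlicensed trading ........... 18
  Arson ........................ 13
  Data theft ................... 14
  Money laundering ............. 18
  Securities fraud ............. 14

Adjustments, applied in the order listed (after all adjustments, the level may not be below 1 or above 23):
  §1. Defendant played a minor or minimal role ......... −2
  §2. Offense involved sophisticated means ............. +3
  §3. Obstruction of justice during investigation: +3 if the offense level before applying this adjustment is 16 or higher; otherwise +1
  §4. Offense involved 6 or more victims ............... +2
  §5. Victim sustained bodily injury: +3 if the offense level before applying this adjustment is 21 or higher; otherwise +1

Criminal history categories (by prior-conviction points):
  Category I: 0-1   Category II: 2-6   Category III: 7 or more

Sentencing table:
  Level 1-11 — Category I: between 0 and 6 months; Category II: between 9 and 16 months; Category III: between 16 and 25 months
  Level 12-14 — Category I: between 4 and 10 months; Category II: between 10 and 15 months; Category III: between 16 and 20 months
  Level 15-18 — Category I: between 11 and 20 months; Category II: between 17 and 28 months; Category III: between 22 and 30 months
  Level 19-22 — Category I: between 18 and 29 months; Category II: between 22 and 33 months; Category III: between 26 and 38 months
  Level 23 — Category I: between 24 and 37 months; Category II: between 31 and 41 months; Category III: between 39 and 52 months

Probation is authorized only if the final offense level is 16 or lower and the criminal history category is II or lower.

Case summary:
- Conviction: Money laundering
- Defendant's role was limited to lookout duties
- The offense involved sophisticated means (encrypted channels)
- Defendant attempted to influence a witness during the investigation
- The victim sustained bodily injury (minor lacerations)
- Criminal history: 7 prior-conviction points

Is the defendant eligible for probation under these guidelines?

Base offense level for money laundering: 18.
§1 applies: 18 − 2 = 16.
§2 applies: 16 + 3 = 19.
§3 applies (level before this adjustment is 19 ≥ 16, so +3): 19 + 3 = 22.
§4 does not apply.
§5 applies (level before this adjustment is 22 ≥ 21, so +3): 22 + 3 = 25.
Level 25 exceeds the maximum of 23; capped at 23.
Final offense level: 23.
Criminal history: 7 prior points → Category III (7+).
Level 23 falls in the 23 band.
Grid: Level 23 × Category III = 39-52 months.
Probation check: level 23 > 16 and category III > II → not eligible.

No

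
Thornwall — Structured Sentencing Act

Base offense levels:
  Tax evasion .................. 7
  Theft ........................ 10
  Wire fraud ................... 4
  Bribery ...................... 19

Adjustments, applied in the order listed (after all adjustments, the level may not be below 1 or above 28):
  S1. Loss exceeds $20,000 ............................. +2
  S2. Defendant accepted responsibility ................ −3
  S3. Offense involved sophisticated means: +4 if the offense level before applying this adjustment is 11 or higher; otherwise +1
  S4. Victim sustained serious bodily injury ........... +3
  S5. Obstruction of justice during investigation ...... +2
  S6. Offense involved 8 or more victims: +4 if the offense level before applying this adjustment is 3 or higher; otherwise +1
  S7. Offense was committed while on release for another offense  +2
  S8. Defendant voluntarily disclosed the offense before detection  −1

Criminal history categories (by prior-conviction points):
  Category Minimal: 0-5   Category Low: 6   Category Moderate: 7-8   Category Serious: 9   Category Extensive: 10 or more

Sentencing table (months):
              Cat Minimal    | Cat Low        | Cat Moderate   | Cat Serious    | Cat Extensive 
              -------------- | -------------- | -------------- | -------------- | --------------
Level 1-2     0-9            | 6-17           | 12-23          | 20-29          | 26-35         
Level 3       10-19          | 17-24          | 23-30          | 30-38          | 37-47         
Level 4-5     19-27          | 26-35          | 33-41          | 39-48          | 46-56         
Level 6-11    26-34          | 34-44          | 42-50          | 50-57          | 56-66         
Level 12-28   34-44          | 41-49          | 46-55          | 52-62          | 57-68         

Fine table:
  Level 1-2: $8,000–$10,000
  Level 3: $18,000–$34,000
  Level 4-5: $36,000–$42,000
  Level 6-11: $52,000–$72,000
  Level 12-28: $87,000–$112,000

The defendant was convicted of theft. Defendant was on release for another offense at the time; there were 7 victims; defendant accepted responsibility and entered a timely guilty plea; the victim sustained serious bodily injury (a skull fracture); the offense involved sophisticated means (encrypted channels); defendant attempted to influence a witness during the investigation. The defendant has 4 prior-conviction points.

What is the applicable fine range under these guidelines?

$87,000–$112,000

Base offense level for theft: 10.
S1 does not apply.
S2 applies: 10 − 3 = 7.
S3 applies (level before this adjustment is 7 < 11, so +1): 7 + 1 = 8.
S4 applies: 8 + 3 = 11.
S5 applies: 11 + 2 = 13.
S6 does not apply.
S7 applies: 13 + 2 = 15.
S8 does not apply.
Final offense level: 15.
Level 15 falls in the 12-28 band.
Fine table: Level 12-28 → $87,000–$112,000.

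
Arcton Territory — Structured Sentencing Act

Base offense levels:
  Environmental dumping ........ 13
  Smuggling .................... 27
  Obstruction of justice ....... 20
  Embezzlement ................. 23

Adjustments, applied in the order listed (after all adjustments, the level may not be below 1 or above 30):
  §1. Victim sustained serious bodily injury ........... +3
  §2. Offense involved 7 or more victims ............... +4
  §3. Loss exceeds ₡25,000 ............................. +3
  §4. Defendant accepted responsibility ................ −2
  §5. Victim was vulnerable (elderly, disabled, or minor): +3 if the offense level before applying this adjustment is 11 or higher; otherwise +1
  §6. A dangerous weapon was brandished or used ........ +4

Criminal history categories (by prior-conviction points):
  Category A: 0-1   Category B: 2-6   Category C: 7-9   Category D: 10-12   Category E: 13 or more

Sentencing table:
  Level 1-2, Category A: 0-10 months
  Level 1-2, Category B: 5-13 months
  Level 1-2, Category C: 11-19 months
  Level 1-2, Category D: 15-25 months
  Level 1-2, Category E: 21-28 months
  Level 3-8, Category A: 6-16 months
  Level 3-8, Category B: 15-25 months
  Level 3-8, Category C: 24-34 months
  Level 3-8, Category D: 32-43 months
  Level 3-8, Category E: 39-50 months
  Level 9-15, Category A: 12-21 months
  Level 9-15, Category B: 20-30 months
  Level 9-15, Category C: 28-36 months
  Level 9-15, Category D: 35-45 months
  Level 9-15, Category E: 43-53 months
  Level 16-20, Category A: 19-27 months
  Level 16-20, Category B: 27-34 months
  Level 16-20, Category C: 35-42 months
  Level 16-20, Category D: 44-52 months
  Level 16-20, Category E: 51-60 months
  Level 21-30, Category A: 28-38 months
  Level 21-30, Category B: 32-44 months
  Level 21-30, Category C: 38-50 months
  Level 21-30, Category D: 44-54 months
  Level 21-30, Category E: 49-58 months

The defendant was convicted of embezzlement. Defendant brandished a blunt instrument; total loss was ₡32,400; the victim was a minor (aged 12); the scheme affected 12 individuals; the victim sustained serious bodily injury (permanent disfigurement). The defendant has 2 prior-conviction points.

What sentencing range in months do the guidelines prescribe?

32-44 months

Base offense level for embezzlement: 23.
§1 applies: 23 + 3 = 26.
§2 applies: 26 + 4 = 30.
§3 applies: 30 + 3 = 33.
§4 does not apply.
§5 applies (level before this adjustment is 33 ≥ 11, so +3): 33 + 3 = 36.
§6 applies: 36 + 4 = 40.
Level 40 exceeds the maximum of 30; capped at 30.
Final offense level: 30.
Criminal history: 2 prior points → Category B (2-6).
Level 30 falls in the 21-30 band.
Grid: Level 21-30 × Category B = 32-44 months.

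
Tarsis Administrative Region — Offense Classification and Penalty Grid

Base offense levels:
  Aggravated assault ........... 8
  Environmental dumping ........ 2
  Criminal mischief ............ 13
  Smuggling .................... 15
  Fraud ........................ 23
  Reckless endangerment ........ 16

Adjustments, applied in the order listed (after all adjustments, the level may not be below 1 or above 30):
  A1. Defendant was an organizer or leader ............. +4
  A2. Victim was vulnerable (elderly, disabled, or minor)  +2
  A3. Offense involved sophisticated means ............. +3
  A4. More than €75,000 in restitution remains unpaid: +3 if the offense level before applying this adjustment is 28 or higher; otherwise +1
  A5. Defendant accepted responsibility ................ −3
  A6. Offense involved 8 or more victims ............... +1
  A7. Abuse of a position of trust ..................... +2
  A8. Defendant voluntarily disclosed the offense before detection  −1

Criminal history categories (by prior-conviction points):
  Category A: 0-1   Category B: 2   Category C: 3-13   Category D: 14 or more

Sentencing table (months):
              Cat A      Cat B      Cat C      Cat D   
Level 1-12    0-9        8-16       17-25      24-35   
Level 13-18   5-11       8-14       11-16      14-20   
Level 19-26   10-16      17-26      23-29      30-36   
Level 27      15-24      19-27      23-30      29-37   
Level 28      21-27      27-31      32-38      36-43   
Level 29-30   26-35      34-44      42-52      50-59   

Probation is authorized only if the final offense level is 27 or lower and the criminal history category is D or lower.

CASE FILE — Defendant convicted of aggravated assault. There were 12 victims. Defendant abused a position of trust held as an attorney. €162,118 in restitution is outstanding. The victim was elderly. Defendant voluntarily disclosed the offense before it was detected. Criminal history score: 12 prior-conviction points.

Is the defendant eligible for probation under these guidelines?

Yes

Base offense level for aggravated assault: 8.
A1 does not apply.
A2 applies: 8 + 2 = 10.
A3 does not apply.
A4 applies (level before this adjustment is 10 < 28, so +1): 10 + 1 = 11.
A5 does not apply.
A6 applies: 11 + 1 = 12.
A7 applies: 12 + 2 = 14.
A8 applies: 14 − 1 = 13.
Final offense level: 13.
Criminal history: 12 prior points → Category C (3-13).
Level 13 falls in the 13-18 band.
Grid: Level 13-18 × Category C = 11-16 months.
Probation check: level 13 ≤ 27 and category C ≤ D → eligible.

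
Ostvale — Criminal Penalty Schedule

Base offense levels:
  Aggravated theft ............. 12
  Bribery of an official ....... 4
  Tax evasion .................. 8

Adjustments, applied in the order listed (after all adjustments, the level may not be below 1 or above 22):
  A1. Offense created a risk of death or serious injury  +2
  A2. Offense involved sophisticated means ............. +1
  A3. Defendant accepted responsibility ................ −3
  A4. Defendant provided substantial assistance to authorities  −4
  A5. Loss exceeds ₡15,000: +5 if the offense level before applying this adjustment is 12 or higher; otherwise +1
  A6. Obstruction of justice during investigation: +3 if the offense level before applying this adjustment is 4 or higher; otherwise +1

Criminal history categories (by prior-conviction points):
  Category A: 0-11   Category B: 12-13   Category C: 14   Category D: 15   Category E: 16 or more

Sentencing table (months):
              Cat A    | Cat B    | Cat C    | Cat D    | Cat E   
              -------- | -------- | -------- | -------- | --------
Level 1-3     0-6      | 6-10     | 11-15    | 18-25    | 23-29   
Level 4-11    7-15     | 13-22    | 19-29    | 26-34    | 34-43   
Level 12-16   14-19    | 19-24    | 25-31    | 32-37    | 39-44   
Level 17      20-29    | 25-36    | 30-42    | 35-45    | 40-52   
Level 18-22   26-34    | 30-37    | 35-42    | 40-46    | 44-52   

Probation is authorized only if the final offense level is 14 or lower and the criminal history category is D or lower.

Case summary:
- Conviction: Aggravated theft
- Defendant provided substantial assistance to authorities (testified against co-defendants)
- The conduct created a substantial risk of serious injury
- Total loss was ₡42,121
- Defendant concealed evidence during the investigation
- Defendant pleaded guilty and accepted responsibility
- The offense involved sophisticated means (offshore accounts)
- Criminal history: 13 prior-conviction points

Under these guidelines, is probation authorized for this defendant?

Base offense level for aggravated theft: 12.
A1 applies: 12 + 2 = 14.
A2 applies: 14 + 1 = 15.
A3 applies: 15 − 3 = 12.
A4 applies: 12 − 4 = 8.
A5 applies (level before this adjustment is 8 < 12, so +1): 8 + 1 = 9.
A6 applies (level before this adjustment is 9 ≥ 4, so +3): 9 + 3 = 12.
Final offense level: 12.
Criminal history: 13 prior points → Category B (12-13).
Level 12 falls in the 12-16 band.
Grid: Level 12-16 × Category B = 19-24 months.
Probation check: level 12 ≤ 14 and category B ≤ D → eligible.

Yes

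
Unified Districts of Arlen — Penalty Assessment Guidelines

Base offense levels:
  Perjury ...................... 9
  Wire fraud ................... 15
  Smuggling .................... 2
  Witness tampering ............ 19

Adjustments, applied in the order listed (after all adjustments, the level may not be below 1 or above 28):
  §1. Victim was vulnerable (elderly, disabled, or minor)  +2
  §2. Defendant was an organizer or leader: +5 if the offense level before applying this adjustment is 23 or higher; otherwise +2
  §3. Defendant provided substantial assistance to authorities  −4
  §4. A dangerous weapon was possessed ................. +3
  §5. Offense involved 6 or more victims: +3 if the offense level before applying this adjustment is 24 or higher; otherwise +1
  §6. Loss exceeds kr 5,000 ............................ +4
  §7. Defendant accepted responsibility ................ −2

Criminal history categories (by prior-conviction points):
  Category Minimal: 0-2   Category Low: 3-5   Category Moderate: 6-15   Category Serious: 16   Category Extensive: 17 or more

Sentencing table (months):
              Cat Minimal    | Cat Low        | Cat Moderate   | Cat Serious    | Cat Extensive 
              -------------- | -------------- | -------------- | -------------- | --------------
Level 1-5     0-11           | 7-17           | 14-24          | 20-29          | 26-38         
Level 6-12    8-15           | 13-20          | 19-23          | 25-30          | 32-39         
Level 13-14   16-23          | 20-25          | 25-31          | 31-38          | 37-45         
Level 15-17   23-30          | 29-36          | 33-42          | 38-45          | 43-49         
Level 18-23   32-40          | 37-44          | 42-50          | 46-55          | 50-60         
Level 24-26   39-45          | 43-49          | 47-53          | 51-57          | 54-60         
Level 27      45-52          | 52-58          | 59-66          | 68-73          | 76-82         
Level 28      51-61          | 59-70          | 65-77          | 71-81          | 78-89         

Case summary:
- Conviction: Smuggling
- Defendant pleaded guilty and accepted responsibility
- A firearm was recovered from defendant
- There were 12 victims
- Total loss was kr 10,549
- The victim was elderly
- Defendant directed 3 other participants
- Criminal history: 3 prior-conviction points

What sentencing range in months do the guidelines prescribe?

13-20 months

Base offense level for smuggling: 2.
§1 applies: 2 + 2 = 4.
§2 applies (level before this adjustment is 4 < 23, so +2): 4 + 2 = 6.
§4 applies: 6 + 3 = 9.
§5 applies (level before this adjustment is 9 < 24, so +1): 9 + 1 = 10.
§6 applies: 10 + 4 = 14.
§7 applies: 14 − 2 = 12.
Final offense level: 12.
Criminal history: 3 prior points → Category Low (3-5).
Level 12 falls in the 6-12 band.
Grid: Level 6-12 × Category Low = 13-20 months.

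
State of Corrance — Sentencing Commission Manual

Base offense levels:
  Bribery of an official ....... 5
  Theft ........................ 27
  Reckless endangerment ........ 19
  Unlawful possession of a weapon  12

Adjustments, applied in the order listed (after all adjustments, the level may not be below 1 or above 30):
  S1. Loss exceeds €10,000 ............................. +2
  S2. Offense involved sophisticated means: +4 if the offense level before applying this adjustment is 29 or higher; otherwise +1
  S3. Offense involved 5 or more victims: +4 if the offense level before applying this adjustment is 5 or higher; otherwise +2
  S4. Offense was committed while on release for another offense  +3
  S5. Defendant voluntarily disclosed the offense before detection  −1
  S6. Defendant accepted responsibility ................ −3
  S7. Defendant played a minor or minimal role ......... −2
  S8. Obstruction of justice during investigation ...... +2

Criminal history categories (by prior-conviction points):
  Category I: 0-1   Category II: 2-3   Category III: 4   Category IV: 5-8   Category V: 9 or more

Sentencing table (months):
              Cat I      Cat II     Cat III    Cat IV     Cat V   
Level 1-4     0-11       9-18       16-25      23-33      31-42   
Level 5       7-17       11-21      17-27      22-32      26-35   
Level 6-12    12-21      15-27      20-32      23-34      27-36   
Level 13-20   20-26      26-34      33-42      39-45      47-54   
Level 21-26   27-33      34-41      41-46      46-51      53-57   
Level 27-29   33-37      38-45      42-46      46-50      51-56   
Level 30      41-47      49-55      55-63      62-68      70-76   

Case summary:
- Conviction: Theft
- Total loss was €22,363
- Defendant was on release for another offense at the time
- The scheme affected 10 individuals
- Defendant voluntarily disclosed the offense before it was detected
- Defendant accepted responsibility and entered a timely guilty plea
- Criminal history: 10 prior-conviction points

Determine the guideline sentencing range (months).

70-76 months

Base offense level for theft: 27.
S1 applies: 27 + 2 = 29.
S2 does not apply.
S3 applies (level before this adjustment is 29 ≥ 5, so +4): 29 + 4 = 33.
S4 applies: 33 + 3 = 36.
S5 applies: 36 − 1 = 35.
S6 applies: 35 − 3 = 32.
S7 does not apply.
Level 32 exceeds the maximum of 30; capped at 30.
Final offense level: 30.
Criminal history: 10 prior points → Category V (9+).
Level 30 falls in the 30 band.
Grid: Level 30 × Category V = 70-76 months.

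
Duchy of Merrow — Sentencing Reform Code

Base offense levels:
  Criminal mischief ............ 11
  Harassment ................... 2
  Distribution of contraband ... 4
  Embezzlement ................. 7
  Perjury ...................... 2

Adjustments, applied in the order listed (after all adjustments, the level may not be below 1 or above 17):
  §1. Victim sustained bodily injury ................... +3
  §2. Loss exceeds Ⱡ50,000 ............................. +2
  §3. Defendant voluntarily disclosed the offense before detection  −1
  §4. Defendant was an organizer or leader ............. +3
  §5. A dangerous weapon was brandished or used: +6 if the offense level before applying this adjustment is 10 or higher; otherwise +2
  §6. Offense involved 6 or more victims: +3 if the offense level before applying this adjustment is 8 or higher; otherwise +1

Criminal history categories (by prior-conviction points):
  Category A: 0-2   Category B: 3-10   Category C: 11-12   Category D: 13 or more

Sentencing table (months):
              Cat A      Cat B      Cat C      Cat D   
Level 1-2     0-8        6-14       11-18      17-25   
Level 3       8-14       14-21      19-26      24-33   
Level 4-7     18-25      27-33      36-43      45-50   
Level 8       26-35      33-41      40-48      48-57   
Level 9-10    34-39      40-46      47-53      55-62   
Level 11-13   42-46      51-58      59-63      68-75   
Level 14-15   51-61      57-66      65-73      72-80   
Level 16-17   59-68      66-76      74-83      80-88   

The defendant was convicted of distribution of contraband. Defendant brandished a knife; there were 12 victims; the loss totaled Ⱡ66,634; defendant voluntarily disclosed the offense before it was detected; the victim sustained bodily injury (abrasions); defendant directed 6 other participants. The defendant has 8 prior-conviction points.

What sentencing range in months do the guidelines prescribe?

Base offense level for distribution of contraband: 4.
§1 applies: 4 + 3 = 7.
§2 applies: 7 + 2 = 9.
§3 applies: 9 − 1 = 8.
§4 applies: 8 + 3 = 11.
§5 applies (level before this adjustment is 11 ≥ 10, so +6): 11 + 6 = 17.
§6 applies (level before this adjustment is 17 ≥ 8, so +3): 17 + 3 = 20.
Level 20 exceeds the maximum of 17; capped at 17.
Final offense level: 17.
Criminal history: 8 prior points → Category B (3-10).
Level 17 falls in the 16-17 band.
Grid: Level 16-17 × Category B = 66-76 months.

66-76 months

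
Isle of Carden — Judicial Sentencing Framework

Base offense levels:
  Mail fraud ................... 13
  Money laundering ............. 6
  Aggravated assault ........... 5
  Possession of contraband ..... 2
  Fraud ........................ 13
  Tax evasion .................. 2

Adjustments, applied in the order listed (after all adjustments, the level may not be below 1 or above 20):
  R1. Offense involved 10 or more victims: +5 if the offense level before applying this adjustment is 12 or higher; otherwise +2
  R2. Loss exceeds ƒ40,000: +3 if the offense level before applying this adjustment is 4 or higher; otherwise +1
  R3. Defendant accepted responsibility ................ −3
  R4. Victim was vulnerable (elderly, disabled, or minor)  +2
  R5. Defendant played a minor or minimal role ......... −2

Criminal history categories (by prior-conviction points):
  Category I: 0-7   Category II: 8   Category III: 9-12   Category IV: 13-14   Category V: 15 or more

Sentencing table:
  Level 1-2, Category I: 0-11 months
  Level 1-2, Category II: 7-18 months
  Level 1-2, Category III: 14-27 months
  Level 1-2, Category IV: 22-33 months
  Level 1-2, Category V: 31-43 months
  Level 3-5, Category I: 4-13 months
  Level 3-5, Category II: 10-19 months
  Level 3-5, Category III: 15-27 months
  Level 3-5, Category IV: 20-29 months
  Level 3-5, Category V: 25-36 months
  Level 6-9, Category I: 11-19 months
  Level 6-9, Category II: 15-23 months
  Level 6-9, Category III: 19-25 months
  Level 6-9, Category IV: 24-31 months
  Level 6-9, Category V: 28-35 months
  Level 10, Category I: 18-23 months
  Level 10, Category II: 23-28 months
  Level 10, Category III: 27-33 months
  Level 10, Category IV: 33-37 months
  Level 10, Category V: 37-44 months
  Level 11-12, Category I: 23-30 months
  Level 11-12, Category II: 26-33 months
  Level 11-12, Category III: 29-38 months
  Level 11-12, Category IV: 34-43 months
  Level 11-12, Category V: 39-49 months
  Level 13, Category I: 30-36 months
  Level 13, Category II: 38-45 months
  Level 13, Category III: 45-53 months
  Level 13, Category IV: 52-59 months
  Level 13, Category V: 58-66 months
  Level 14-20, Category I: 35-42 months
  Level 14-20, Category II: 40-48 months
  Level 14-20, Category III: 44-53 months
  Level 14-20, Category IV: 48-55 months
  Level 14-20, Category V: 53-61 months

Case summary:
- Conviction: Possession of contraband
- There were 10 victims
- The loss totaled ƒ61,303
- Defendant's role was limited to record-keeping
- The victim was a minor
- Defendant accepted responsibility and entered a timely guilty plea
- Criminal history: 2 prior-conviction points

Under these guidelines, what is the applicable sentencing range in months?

4-13 months

Base offense level for possession of contraband: 2.
R1 applies (level before this adjustment is 2 < 12, so +2): 2 + 2 = 4.
R2 applies (level before this adjustment is 4 ≥ 4, so +3): 4 + 3 = 7.
R3 applies: 7 − 3 = 4.
R4 applies: 4 + 2 = 6.
R5 applies: 6 − 2 = 4.
Final offense level: 4.
Criminal history: 2 prior points → Category I (0-7).
Level 4 falls in the 3-5 band.
Grid: Level 3-5 × Category I = 4-13 months.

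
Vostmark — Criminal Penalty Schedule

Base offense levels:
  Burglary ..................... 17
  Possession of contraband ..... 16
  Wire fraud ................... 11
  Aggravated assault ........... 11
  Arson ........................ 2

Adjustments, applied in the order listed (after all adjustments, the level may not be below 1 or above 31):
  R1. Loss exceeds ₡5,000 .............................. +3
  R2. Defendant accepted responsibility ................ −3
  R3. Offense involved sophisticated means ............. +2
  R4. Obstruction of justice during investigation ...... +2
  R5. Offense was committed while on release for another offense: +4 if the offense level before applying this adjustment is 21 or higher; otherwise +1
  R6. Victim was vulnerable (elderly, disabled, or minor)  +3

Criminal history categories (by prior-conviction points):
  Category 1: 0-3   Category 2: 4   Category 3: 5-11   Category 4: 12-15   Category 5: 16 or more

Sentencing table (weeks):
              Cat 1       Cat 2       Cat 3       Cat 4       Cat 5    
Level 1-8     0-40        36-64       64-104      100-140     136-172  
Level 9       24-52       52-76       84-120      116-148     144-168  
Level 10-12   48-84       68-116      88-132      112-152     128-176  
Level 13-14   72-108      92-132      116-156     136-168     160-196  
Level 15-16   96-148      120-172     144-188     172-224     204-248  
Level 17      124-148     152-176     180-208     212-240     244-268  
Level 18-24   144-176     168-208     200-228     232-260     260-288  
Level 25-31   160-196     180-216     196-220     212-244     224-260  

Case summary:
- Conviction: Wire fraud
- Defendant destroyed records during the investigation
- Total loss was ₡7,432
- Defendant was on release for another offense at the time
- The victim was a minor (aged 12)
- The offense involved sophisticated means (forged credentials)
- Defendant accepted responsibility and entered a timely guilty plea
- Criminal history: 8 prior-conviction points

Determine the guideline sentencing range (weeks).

Base offense level for wire fraud: 11.
R1 applies: 11 + 3 = 14.
R2 applies: 14 − 3 = 11.
R3 applies: 11 + 2 = 13.
R4 applies: 13 + 2 = 15.
R5 applies (level before this adjustment is 15 < 21, so +1): 15 + 1 = 16.
R6 applies: 16 + 3 = 19.
Final offense level: 19.
Criminal history: 8 prior points → Category 3 (5-11).
Level 19 falls in the 18-24 band.
Grid: Level 18-24 × Category 3 = 200-228 weeks.

200-228 weeks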